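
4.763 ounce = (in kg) 0.135. Check: 1 ounce = 0.028349523 kg, so 4.763 ounce = 4.763 * 0.028349523 = 0.13502878 kg. Result: 0.13502878 kg ≈ 0.135 kg (4 s.f.).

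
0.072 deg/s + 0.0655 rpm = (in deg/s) 1 deg/s = 0.017453293 rad/s, so 0.072 deg/s = 0.072 * 0.017453293 = 0.0012566371 rad/s. 1 rpm = 0.10471976 rad/s, so 0.0655 rpm = 0.0655 * 0.10471976 = 0.006859144 rad/s. Sum: 0.0012566371 + 0.006859144 = 0.008115781 rad/s. 1 deg/s = 0.017453293 rad/s, so 0.008115781 rad/s = 0.008115781 / 0.017453293 = 0.465 deg/s. Final answer: 0.465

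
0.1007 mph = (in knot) 0.08751. Check: 1 mph = 0.44704 m/s, so 0.1007 mph = 0.1007 * 0.44704 = 0.045016928 m/s. 1 knot = 0.51444444 m/s, so 0.045016928 m/s = 0.045016928 / 0.51444444 = 0.087505908 knot ≈ 0.08751 knot (4 s.f.).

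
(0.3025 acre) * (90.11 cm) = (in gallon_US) 1 acre = 4046.8564 m^2, so 0.3025 acre = 0.3025 * 4046.8564 = 1224.1741 m^2. 1 cm = 0.01 m, so 90.11 cm = 90.11 * 0.01 = 0.9011 m. Combine: 1224.1741 m^2 * 0.9011 m = 1103.1033 m^3. 1 gallon_US = 0.0037854118 m^3, so 1103.1033 m^3 = 1103.1033 / 0.0037854118 = 291409.05 gallon_US ≈ 2.914e+05 gallon_US (4 s.f.). Final answer: 2.914e+05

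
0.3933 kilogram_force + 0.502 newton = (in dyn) 4.359e+05. Check: 1 kilogram_force = 9.80665 N, so 0.3933 kilogram_force = 0.3933 * 9.80665 = 3.8569554 N. 0.502 newton = 0.502 N. Sum: 3.8569554 + 0.502 = 4.3589554 N. 1 dyn = 1e-05 N, so 4.3589554 N = 4.3589554 / 1e-05 = 435895.54 dyn ≈ 4.359e+05 dyn (4 s.f.).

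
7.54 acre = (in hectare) 1 acre = 4046.8564 m^2, so 7.54 acre = 7.54 * 4046.8564 = 30513.297 m^2. 1 hectare = 10000 m^2, so 30513.297 m^2 = 30513.297 / 10000 = 3.0513297 hectare ≈ 3.051 hectare (4 s.f.). Final answer: 3.051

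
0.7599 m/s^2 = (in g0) 0.07749. Check: 1 g0 = 9.80665 m/s^2, so 0.7599 m/s^2 = 0.7599 / 9.80665 = 0.077488235 g0 ≈ 0.07749 g0 (4 s.f.).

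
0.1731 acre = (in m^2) 700.5. Check: 1 acre = 4046.8564 m^2, so 0.1731 acre = 0.1731 * 4046.8564 = 700.51085 m^2. Result: 700.51085 m^2 ≈ 700.5 m^2 (4 s.f.).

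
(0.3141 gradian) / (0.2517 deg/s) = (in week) 1 gradian = 0.015707963 rad, so 0.3141 gradian = 0.3141 * 0.015707963 = 0.0049338713 rad. 1 deg/s = 0.017453293 rad/s, so 0.2517 deg/s = 0.2517 * 0.017453293 = 0.0043929937 rad/s. Combine: 0.0049338713 rad / 0.0043929937 rad/s = 1.1231228 s. 1 week = 604800 s, so 1.1231228 s = 1.1231228 / 604800 = 1.8570152e-06 week ≈ 1.857e-06 week (4 s.f.). Final answer: 1.857e-06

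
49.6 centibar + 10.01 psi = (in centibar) 1 centibar = 1000 Pa, so 49.6 centibar = 49.6 * 1000 = 49600 Pa. 1 psi = 6894.7573 Pa, so 10.01 psi = 10.01 * 6894.7573 = 69016.521 Pa. Sum: 49600 + 69016.521 = 118616.52 Pa. 1 centibar = 1000 Pa, so 118616.52 Pa = 118616.52 / 1000 = 118.61652 centibar ≈ 118.6 centibar (4 s.f.). Final answer: 118.6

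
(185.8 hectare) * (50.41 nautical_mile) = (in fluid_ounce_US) 5.865e+15. Check: 1 hectare = 10000 m^2, so 185.8 hectare = 185.8 * 10000 = 1858000 m^2. 1 nautical_mile = 1852 m, so 50.41 nautical_mile = 50.41 * 1852 = 93359.32 m. Combine: 1858000 m^2 * 93359.32 m = 1.7346162e+11 m^3. 1 fluid_ounce_US = 2.957353e-05 m^3, so 1.7346162e+11 m^3 = 1.7346162e+11 / 2.957353e-05 = 5.865435e+15 fluid_ounce_US ≈ 5.865e+15 fluid_ounce_US (4 s.f.).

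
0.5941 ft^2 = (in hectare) 1 ft^2 = 0.09290304 m^2, so 0.5941 ft^2 = 0.5941 * 0.09290304 = 0.055193696 m^2. 1 hectare = 10000 m^2, so 0.055193696 m^2 = 0.055193696 / 10000 = 5.5193696e-06 hectare ≈ 5.519e-06 hectare (4 s.f.). Final answer: 5.519e-06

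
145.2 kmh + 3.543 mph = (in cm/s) 4192. Check: 1 kmh = 0.27777778 m/s, so 145.2 kmh = 145.2 * 0.27777778 = 40.333333 m/s. 1 mph = 0.44704 m/s, so 3.543 mph = 3.543 * 0.44704 = 1.5838627 m/s. Sum: 40.333333 + 1.5838627 = 41.917196 m/s. 1 cm/s = 0.01 m/s, so 41.917196 m/s = 41.917196 / 0.01 = 4191.7196 cm/s ≈ 4192 cm/s (4 s.f.).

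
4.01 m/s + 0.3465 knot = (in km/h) 15.08. Check: 4.01 m/s is already in m/s. 1 knot = 0.51444444 m/s, so 0.3465 knot = 0.3465 * 0.51444444 = 0.178255 m/s. Sum: 4.01 + 0.178255 = 4.188255 m/s. 1 km/h = 0.27777778 m/s, so 4.188255 m/s = 4.188255 / 0.27777778 = 15.077718 km/h ≈ 15.08 km/h (4 s.f.).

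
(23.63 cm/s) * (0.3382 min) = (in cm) 1 cm/s = 0.01 m/s, so 23.63 cm/s = 23.63 * 0.01 = 0.2363 m/s. 1 min = 60 s, so 0.3382 min = 0.3382 * 60 = 20.292 s. Combine: 0.2363 m/s * 20.292 s = 4.7949996 m. 1 cm = 0.01 m, so 4.7949996 m = 4.7949996 / 0.01 = 479.49996 cm ≈ 479.5 cm (4 s.f.). Final answer: 479.5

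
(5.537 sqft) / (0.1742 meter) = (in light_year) 3.121e-16. Check: 1 sqft = 0.09290304 m^2, so 5.537 sqft = 5.537 * 0.09290304 = 0.51440413 m^2. 0.1742 meter = 0.1742 m. Combine: 0.51440413 m^2 / 0.1742 m = 2.9529514 m. 1 light_year = 9.4607305e+15 m, so 2.9529514 m = 2.9529514 / 9.4607305e+15 = 3.1212721e-16 light_year ≈ 3.121e-16 light_year (4 s.f.).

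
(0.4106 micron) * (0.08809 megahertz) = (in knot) 0.07031. Check: 1 micron = 1e-06 m, so 0.4106 micron = 0.4106 * 1e-06 = 4.106e-07 m. 1 megahertz = 1000000 Hz, so 0.08809 megahertz = 0.08809 * 1000000 = 88090 Hz. Combine: 4.106e-07 m * 88090 Hz = 0.036169754 m/s. 1 knot = 0.51444444 m/s, so 0.036169754 m/s = 0.036169754 / 0.51444444 = 0.070308377 knot ≈ 0.07031 knot (4 s.f.).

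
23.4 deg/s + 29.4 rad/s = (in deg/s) 1708. Check: 1 deg/s = 0.017453293 rad/s, so 23.4 deg/s = 23.4 * 0.017453293 = 0.40840704 rad/s. 29.4 rad/s is already in rad/s. Sum: 0.40840704 + 29.4 = 29.808407 rad/s. 1 deg/s = 0.017453293 rad/s, so 29.808407 rad/s = 29.808407 / 0.017453293 = 1707.8959 deg/s ≈ 1708 deg/s (4 s.f.).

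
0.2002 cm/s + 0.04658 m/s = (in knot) 0.09444. Check: 1 cm/s = 0.01 m/s, so 0.2002 cm/s = 0.2002 * 0.01 = 0.002002 m/s. 0.04658 m/s is already in m/s. Sum: 0.002002 + 0.04658 = 0.048582 m/s. 1 knot = 0.51444444 m/s, so 0.048582 m/s = 0.048582 / 0.51444444 = 0.094435853 knot ≈ 0.09444 knot (4 s.f.).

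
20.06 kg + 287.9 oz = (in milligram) 2.822e+07. Check: 20.06 kg is already in kg. 1 oz = 0.028349523 kg, so 287.9 oz = 287.9 * 0.028349523 = 8.1618277 kg. Sum: 20.06 + 8.1618277 = 28.221828 kg. 1 milligram = 1e-06 kg, so 28.221828 kg = 28.221828 / 1e-06 = 28221828 milligram ≈ 2.822e+07 milligram (4 s.f.).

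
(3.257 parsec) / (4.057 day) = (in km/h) 1.032e+12. Check: 1 parsec = 3.0856776e+16 m, so 3.257 parsec = 3.257 * 3.0856776e+16 = 1.0050052e+17 m. 1 day = 86400 s, so 4.057 day = 4.057 * 86400 = 350524.8 s. Combine: 1.0050052e+17 m / 350524.8 s = 2.8671443e+11 m/s. 1 km/h = 0.27777778 m/s, so 2.8671443e+11 m/s = 2.8671443e+11 / 0.27777778 = 1.032172e+12 km/h ≈ 1.032e+12 km/h (4 s.f.).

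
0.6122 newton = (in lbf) 0.6122 newton = 0.6122 N. 1 lbf = 4.4482216 N, so 0.6122 N = 0.6122 / 4.4482216 = 0.13762803 lbf ≈ 0.1376 lbf (4 s.f.). Final answer: 0.1376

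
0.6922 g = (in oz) 1 g = 0.001 kg, so 0.6922 g = 0.6922 * 0.001 = 0.0006922 kg. 1 oz = 0.028349523 kg, so 0.0006922 kg = 0.0006922 / 0.028349523 = 0.024416636 oz ≈ 0.02442 oz (4 s.f.). Final answer: 0.02442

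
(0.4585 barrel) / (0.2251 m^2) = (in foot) 1 barrel = 0.15898729 m^3, so 0.4585 barrel = 0.4585 * 0.15898729 = 0.072895675 m^3. 0.2251 m^2 is already in m^2. Combine: 0.072895675 m^3 / 0.2251 m^2 = 0.32383685 m. 1 foot = 0.3048 m, so 0.32383685 m = 0.32383685 / 0.3048 = 1.0624569 foot ≈ 1.062 foot (4 s.f.). Final answer: 1.062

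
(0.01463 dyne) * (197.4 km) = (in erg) 2.888e+05. Check: 1 dyne = 1e-05 N, so 0.01463 dyne = 0.01463 * 1e-05 = 1.463e-07 N. 1 km = 1000 m, so 197.4 km = 197.4 * 1000 = 197400 m. Combine: 1.463e-07 N * 197400 m = 0.02887962 J. 1 erg = 1e-07 J, so 0.02887962 J = 0.02887962 / 1e-07 = 288796.2 erg ≈ 2.888e+05 erg (4 s.f.).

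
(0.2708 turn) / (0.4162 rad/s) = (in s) 1 turn = 6.2831853 rad, so 0.2708 turn = 0.2708 * 6.2831853 = 1.7014866 rad. 0.4162 rad/s is already in rad/s. Combine: 1.7014866 rad / 0.4162 rad/s = 4.0881465 s. Result: 4.0881465 s ≈ 4.088 s (4 s.f.). Final answer: 4.088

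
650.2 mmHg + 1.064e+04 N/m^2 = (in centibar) 97.33. Check: 1 mmHg = 133.32237 Pa, so 650.2 mmHg = 650.2 * 133.32237 = 86686.204 Pa. 1.064e+04 N/m^2 = 10640 Pa. Sum: 86686.204 + 10640 = 97326.204 Pa. 1 centibar = 1000 Pa, so 97326.204 Pa = 97326.204 / 1000 = 97.326204 centibar ≈ 97.33 centibar (4 s.f.).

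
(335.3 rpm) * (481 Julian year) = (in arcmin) 1 rpm = 0.10471976 rad/s, so 335.3 rpm = 335.3 * 0.10471976 = 35.112534 rad/s. 1 Julian year = 31557600 s, so 481 Julian year = 481 * 31557600 = 1.5179206e+10 s. Combine: 35.112534 rad/s * 1.5179206e+10 s = 5.3298037e+11 rad. 1 arcmin = 0.00029088821 rad, so 5.3298037e+11 rad = 5.3298037e+11 / 0.00029088821 = 1.8322515e+15 arcmin ≈ 1.832e+15 arcmin (4 s.f.). Final answer: 1.832e+15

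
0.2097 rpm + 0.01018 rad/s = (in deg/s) 1 rpm = 0.10471976 rad/s, so 0.2097 rpm = 0.2097 * 0.10471976 = 0.021959733 rad/s. 0.01018 rad/s is already in rad/s. Sum: 0.021959733 + 0.01018 = 0.032139733 rad/s. 1 deg/s = 0.017453293 rad/s, so 0.032139733 rad/s = 0.032139733 / 0.017453293 = 1.841471 deg/s ≈ 1.841 deg/s (4 s.f.). Final answer: 1.841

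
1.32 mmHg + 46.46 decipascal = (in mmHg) 1 mmHg = 133.32237 Pa, so 1.32 mmHg = 1.32 * 133.32237 = 175.98553 Pa. 1 decipascal = 0.1 Pa, so 46.46 decipascal = 46.46 * 0.1 = 4.646 Pa. Sum: 175.98553 + 4.646 = 180.63153 Pa. 1 mmHg = 133.32237 Pa, so 180.63153 Pa = 180.63153 / 133.32237 = 1.3548479 mmHg ≈ 1.355 mmHg (4 s.f.). Final answer: 1.355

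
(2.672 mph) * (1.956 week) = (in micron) 1.413e+12. Check: 1 mph = 0.44704 m/s, so 2.672 mph = 2.672 * 0.44704 = 1.1944909 m/s. 1 week = 604800 s, so 1.956 week = 1.956 * 604800 = 1182988.8 s. Combine: 1.1944909 m/s * 1182988.8 s = 1413069.3 m. 1 micron = 1e-06 m, so 1413069.3 m = 1413069.3 / 1e-06 = 1.4130693e+12 micron ≈ 1.413e+12 micron (4 s.f.).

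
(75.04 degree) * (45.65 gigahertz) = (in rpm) 1 degree = 0.017453293 rad, so 75.04 degree = 75.04 * 0.017453293 = 1.3096951 rad. 1 gigahertz = 1e+09 Hz, so 45.65 gigahertz = 45.65 * 1e+09 = 4.565e+10 Hz. Combine: 1.3096951 rad * 4.565e+10 Hz = 5.978758e+10 rad/s. 1 rpm = 0.10471976 rad/s, so 5.978758e+10 rad/s = 5.978758e+10 / 0.10471976 = 5.7092933e+11 rpm ≈ 5.709e+11 rpm (4 s.f.). Final answer: 5.709e+11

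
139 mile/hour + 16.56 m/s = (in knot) 1 mile/hour = 0.44704 m/s, so 139 mile/hour = 139 * 0.44704 = 62.13856 m/s. 16.56 m/s is already in m/s. Sum: 62.13856 + 16.56 = 78.69856 m/s. 1 knot = 0.51444444 m/s, so 78.69856 m/s = 78.69856 / 0.51444444 = 152.97776 knot ≈ 153 knot (4 s.f.). Final answer: 153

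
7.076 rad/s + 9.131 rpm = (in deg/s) 7.076 rad/s is already in rad/s. 1 rpm = 0.10471976 rad/s, so 9.131 rpm = 9.131 * 0.10471976 = 0.95619608 rad/s. Sum: 7.076 + 0.95619608 = 8.0321961 rad/s. 1 deg/s = 0.017453293 rad/s, so 8.0321961 rad/s = 8.0321961 / 0.017453293 = 460.21094 deg/s ≈ 460.2 deg/s (4 s.f.). Final answer: 460.2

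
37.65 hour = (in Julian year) 0.004295. Check: 1 hour = 3600 s, so 37.65 hour = 37.65 * 3600 = 135540 s. 1 Julian year = 31557600 s, so 135540 s = 135540 / 31557600 = 0.0042950034 Julian year ≈ 0.004295 Julian year (4 s.f.).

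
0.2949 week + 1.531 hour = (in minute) 1 week = 604800 s, so 0.2949 week = 0.2949 * 604800 = 178355.52 s. 1 hour = 3600 s, so 1.531 hour = 1.531 * 3600 = 5511.6 s. Sum: 178355.52 + 5511.6 = 183867.12 s. 1 minute = 60 s, so 183867.12 s = 183867.12 / 60 = 3064.452 minute ≈ 3064 minute (4 s.f.). Final answer: 3064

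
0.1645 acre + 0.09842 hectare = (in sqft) 1.776e+04. Check: 1 acre = 4046.8564 m^2, so 0.1645 acre = 0.1645 * 4046.8564 = 665.70788 m^2. 1 hectare = 10000 m^2, so 0.09842 hectare = 0.09842 * 10000 = 984.2 m^2. Sum: 665.70788 + 984.2 = 1649.9079 m^2. 1 sqft = 0.09290304 m^2, so 1649.9079 m^2 = 1649.9079 / 0.09290304 = 17759.461 sqft ≈ 1.776e+04 sqft (4 s.f.).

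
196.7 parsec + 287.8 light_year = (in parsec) 1 parsec = 3.0856776e+16 m, so 196.7 parsec = 196.7 * 3.0856776e+16 = 6.0695278e+18 m. 1 light_year = 9.4607305e+15 m, so 287.8 light_year = 287.8 * 9.4607305e+15 = 2.7227982e+18 m. Sum: 6.0695278e+18 + 2.7227982e+18 = 8.792326e+18 m. 1 parsec = 3.0856776e+16 m, so 8.792326e+18 m = 8.792326e+18 / 3.0856776e+16 = 284.93988 parsec ≈ 284.9 parsec (4 s.f.). Final answer: 284.9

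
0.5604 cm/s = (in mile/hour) 1 cm/s = 0.01 m/s, so 0.5604 cm/s = 0.5604 * 0.01 = 0.005604 m/s. 1 mile/hour = 0.44704 m/s, so 0.005604 m/s = 0.005604 / 0.44704 = 0.012535791 mile/hour ≈ 0.01254 mile/hour (4 s.f.). Final answer: 0.01254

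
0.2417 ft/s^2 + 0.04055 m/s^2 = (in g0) 0.01165. Check: 1 ft/s^2 = 0.3048 m/s^2, so 0.2417 ft/s^2 = 0.2417 * 0.3048 = 0.07367016 m/s^2. 0.04055 m/s^2 is already in m/s^2. Sum: 0.07367016 + 0.04055 = 0.11422016 m/s^2. 1 g0 = 9.80665 m/s^2, so 0.11422016 m/s^2 = 0.11422016 / 9.80665 = 0.011647215 g0 ≈ 0.01165 g0 (4 s.f.).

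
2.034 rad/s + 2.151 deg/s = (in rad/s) 2.034 rad/s is already in rad/s. 1 deg/s = 0.017453293 rad/s, so 2.151 deg/s = 2.151 * 0.017453293 = 0.037542032 rad/s. Sum: 2.034 + 0.037542032 = 2.071542 rad/s. Result: 2.071542 rad/s ≈ 2.072 rad/s (4 s.f.). Final answer: 2.072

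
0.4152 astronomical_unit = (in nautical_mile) 3.354e+07. Check: 1 astronomical_unit = 1.4959787e+11 m, so 0.4152 astronomical_unit = 0.4152 * 1.4959787e+11 = 6.2113036e+10 m. 1 nautical_mile = 1852 m, so 6.2113036e+10 m = 6.2113036e+10 / 1852 = 33538356 nautical_mile ≈ 3.354e+07 nautical_mile (4 s.f.).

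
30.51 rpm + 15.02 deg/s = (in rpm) 1 rpm = 0.10471976 rad/s, so 30.51 rpm = 30.51 * 0.10471976 = 3.1949997 rad/s. 1 deg/s = 0.017453293 rad/s, so 15.02 deg/s = 15.02 * 0.017453293 = 0.26214845 rad/s. Sum: 3.1949997 + 0.26214845 = 3.4571482 rad/s. 1 rpm = 0.10471976 rad/s, so 3.4571482 rad/s = 3.4571482 / 0.10471976 = 33.013333 rpm ≈ 33.01 rpm (4 s.f.). Final answer: 33.01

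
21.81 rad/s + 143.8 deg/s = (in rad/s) 21.81 rad/s is already in rad/s. 1 deg/s = 0.017453293 rad/s, so 143.8 deg/s = 143.8 * 0.017453293 = 2.5097835 rad/s. Sum: 21.81 + 2.5097835 = 24.319783 rad/s. Result: 24.319783 rad/s ≈ 24.32 rad/s (4 s.f.). Final answer: 24.32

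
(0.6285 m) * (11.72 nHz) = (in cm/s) 0.6285 m is already in m. 1 nHz = 1e-09 Hz, so 11.72 nHz = 11.72 * 1e-09 = 1.172e-08 Hz. Combine: 0.6285 m * 1.172e-08 Hz = 7.36602e-09 m/s. 1 cm/s = 0.01 m/s, so 7.36602e-09 m/s = 7.36602e-09 / 0.01 = 7.36602e-07 cm/s ≈ 7.366e-07 cm/s (4 s.f.). Final answer: 7.366e-07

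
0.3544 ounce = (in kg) 0.01005. Check: 1 ounce = 0.028349523 kg, so 0.3544 ounce = 0.3544 * 0.028349523 = 0.010047071 kg. Result: 0.010047071 kg ≈ 0.01005 kg (4 s.f.).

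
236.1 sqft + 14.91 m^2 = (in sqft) 396.6. Check: 1 sqft = 0.09290304 m^2, so 236.1 sqft = 236.1 * 0.09290304 = 21.934408 m^2. 14.91 m^2 is already in m^2. Sum: 21.934408 + 14.91 = 36.844408 m^2. 1 sqft = 0.09290304 m^2, so 36.844408 m^2 = 36.844408 / 0.09290304 = 396.5899 sqft ≈ 396.6 sqft (4 s.f.).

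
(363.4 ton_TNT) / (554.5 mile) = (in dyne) 1 ton_TNT = 4.184e+09 J, so 363.4 ton_TNT = 363.4 * 4.184e+09 = 1.5204656e+12 J. 1 mile = 1609.344 m, so 554.5 mile = 554.5 * 1609.344 = 892381.25 m. Combine: 1.5204656e+12 J / 892381.25 m = 1703829.6 N. 1 dyne = 1e-05 N, so 1703829.6 N = 1703829.6 / 1e-05 = 1.7038296e+11 dyne ≈ 1.704e+11 dyne (4 s.f.). Final answer: 1.704e+11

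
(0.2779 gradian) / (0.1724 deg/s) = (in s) 1 gradian = 0.015707963 rad, so 0.2779 gradian = 0.2779 * 0.015707963 = 0.004365243 rad. 1 deg/s = 0.017453293 rad/s, so 0.1724 deg/s = 0.1724 * 0.017453293 = 0.0030089476 rad/s. Combine: 0.004365243 rad / 0.0030089476 rad/s = 1.4507541 s. Result: 1.4507541 s ≈ 1.451 s (4 s.f.). Final answer: 1.451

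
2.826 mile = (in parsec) 1 mile = 1609.344 m, so 2.826 mile = 2.826 * 1609.344 = 4548.0061 m. 1 parsec = 3.0856776e+16 m, so 4548.0061 m = 4548.0061 / 3.0856776e+16 = 1.4739084e-13 parsec ≈ 1.474e-13 parsec (4 s.f.). Final answer: 1.474e-13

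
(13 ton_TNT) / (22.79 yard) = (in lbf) 1 ton_TNT = 4.184e+09 J, so 13 ton_TNT = 13 * 4.184e+09 = 5.4392e+10 J. 1 yard = 0.9144 m, so 22.79 yard = 22.79 * 0.9144 = 20.839176 m. Combine: 5.4392e+10 J / 20.839176 m = 2.610084e+09 N. 1 lbf = 4.4482216 N, so 2.610084e+09 N = 2.610084e+09 / 4.4482216 = 5.8677023e+08 lbf ≈ 5.868e+08 lbf (4 s.f.). Final answer: 5.868e+08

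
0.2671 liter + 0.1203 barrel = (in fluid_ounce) 655.8. Check: 1 liter = 0.001 m^3, so 0.2671 liter = 0.2671 * 0.001 = 0.0002671 m^3. 1 barrel = 0.15898729 m^3, so 0.1203 barrel = 0.1203 * 0.15898729 = 0.019126172 m^3. Sum: 0.0002671 + 0.019126172 = 0.019393272 m^3. 1 fluid_ounce = 2.957353e-05 m^3, so 0.019393272 m^3 = 0.019393272 / 2.957353e-05 = 655.76453 fluid_ounce ≈ 655.8 fluid_ounce (4 s.f.).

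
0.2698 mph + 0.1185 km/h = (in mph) 1 mph = 0.44704 m/s, so 0.2698 mph = 0.2698 * 0.44704 = 0.12061139 m/s. 1 km/h = 0.27777778 m/s, so 0.1185 km/h = 0.1185 * 0.27777778 = 0.032916667 m/s. Sum: 0.12061139 + 0.032916667 = 0.15352806 m/s. 1 mph = 0.44704 m/s, so 0.15352806 m/s = 0.15352806 / 0.44704 = 0.34343249 mph ≈ 0.3434 mph (4 s.f.). Final answer: 0.3434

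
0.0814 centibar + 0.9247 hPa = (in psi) 1 centibar = 1000 Pa, so 0.0814 centibar = 0.0814 * 1000 = 81.4 Pa. 1 hPa = 100 Pa, so 0.9247 hPa = 0.9247 * 100 = 92.47 Pa. Sum: 81.4 + 92.47 = 173.87 Pa. 1 psi = 6894.7573 Pa, so 173.87 Pa = 173.87 / 6894.7573 = 0.025217711 psi ≈ 0.02522 psi (4 s.f.). Final answer: 0.02522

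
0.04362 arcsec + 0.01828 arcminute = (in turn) 8.8e-07. Check: 1 arcsec = 4.8481368e-06 rad, so 0.04362 arcsec = 0.04362 * 4.8481368e-06 = 2.1147573e-07 rad. 1 arcminute = 0.00029088821 rad, so 0.01828 arcminute = 0.01828 * 0.00029088821 = 5.3174365e-06 rad. Sum: 2.1147573e-07 + 5.3174365e-06 = 5.5289122e-06 rad. 1 turn = 6.2831853 rad, so 5.5289122e-06 rad = 5.5289122e-06 / 6.2831853 = 8.799537e-07 turn ≈ 8.8e-07 turn (4 s.f.).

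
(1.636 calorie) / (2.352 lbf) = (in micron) 6.543e+05. Check: 1 calorie = 4.184 J, so 1.636 calorie = 1.636 * 4.184 = 6.845024 J. 1 lbf = 4.4482216 N, so 2.352 lbf = 2.352 * 4.4482216 = 10.462217 N. Combine: 6.845024 J / 10.462217 N = 0.65426131 m. 1 micron = 1e-06 m, so 0.65426131 m = 0.65426131 / 1e-06 = 654261.31 micron ≈ 6.543e+05 micron (4 s.f.).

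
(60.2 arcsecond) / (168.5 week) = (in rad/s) 2.864e-12. Check: 1 arcsecond = 4.8481368e-06 rad, so 60.2 arcsecond = 60.2 * 4.8481368e-06 = 0.00029185784 rad. 1 week = 604800 s, so 168.5 week = 168.5 * 604800 = 1.019088e+08 s. Combine: 0.00029185784 rad / 1.019088e+08 s = 2.863912e-12 rad/s. Result: 2.863912e-12 rad/s ≈ 2.864e-12 rad/s (4 s.f.).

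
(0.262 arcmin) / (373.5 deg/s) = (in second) 1.169e-05. Check: 1 arcmin = 0.00029088821 rad, so 0.262 arcmin = 0.262 * 0.00029088821 = 7.6212711e-05 rad. 1 deg/s = 0.017453293 rad/s, so 373.5 deg/s = 373.5 * 0.017453293 = 6.5188048 rad/s. Combine: 7.6212711e-05 rad / 6.5188048 rad/s = 1.1691209e-05 s. 1.1691209e-05 s = 1.1691209e-05 second ≈ 1.169e-05 second (4 s.f.).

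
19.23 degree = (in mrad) 1 degree = 0.017453293 rad, so 19.23 degree = 19.23 * 0.017453293 = 0.33562682 rad. 1 mrad = 0.001 rad, so 0.33562682 rad = 0.33562682 / 0.001 = 335.62682 mrad ≈ 335.6 mrad (4 s.f.). Final answer: 335.6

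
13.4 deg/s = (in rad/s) 0.2339. Check: 1 deg/s = 0.017453293 rad/s, so 13.4 deg/s = 13.4 * 0.017453293 = 0.23387412 rad/s. Result: 0.23387412 rad/s ≈ 0.2339 rad/s (4 s.f.).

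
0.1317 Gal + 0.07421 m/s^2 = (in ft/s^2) 1 Gal = 0.01 m/s^2, so 0.1317 Gal = 0.1317 * 0.01 = 0.001317 m/s^2. 0.07421 m/s^2 is already in m/s^2. Sum: 0.001317 + 0.07421 = 0.075527 m/s^2. 1 ft/s^2 = 0.3048 m/s^2, so 0.075527 m/s^2 = 0.075527 / 0.3048 = 0.24779199 ft/s^2 ≈ 0.2478 ft/s^2 (4 s.f.). Final answer: 0.2478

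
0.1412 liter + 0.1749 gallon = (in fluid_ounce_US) 1 liter = 0.001 m^3, so 0.1412 liter = 0.1412 * 0.001 = 0.0001412 m^3. 1 gallon = 0.0037854118 m^3, so 0.1749 gallon = 0.1749 * 0.0037854118 = 0.00066206852 m^3. Sum: 0.0001412 + 0.00066206852 = 0.00080326852 m^3. 1 fluid_ounce_US = 2.957353e-05 m^3, so 0.00080326852 m^3 = 0.00080326852 / 2.957353e-05 = 27.16174 fluid_ounce_US ≈ 27.16 fluid_ounce_US (4 s.f.). Final answer: 27.16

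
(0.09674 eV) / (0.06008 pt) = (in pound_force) 1 eV = 1.6021766e-19 J, so 0.09674 eV = 0.09674 * 1.6021766e-19 = 1.5499457e-20 J. 1 pt = 0.00035277778 m, so 0.06008 pt = 0.06008 * 0.00035277778 = 2.1194889e-05 m. Combine: 1.5499457e-20 J / 2.1194889e-05 m = 7.3128276e-16 N. 1 pound_force = 4.4482216 N, so 7.3128276e-16 N = 7.3128276e-16 / 4.4482216 = 1.643989e-16 pound_force ≈ 1.644e-16 pound_force (4 s.f.). Final answer: 1.644e-16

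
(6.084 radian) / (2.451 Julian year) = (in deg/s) 6.084 radian = 6.084 rad. 1 Julian year = 31557600 s, so 2.451 Julian year = 2.451 * 31557600 = 77347678 s. Combine: 6.084 rad / 77347678 s = 7.8657824e-08 rad/s. 1 deg/s = 0.017453293 rad/s, so 7.8657824e-08 rad/s = 7.8657824e-08 / 0.017453293 = 4.5067613e-06 deg/s ≈ 4.507e-06 deg/s (4 s.f.). Final answer: 4.507e-06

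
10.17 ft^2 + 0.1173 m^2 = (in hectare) 0.0001062. Check: 1 ft^2 = 0.09290304 m^2, so 10.17 ft^2 = 10.17 * 0.09290304 = 0.94482392 m^2. 0.1173 m^2 is already in m^2. Sum: 0.94482392 + 0.1173 = 1.0621239 m^2. 1 hectare = 10000 m^2, so 1.0621239 m^2 = 1.0621239 / 10000 = 0.00010621239 hectare ≈ 0.0001062 hectare (4 s.f.).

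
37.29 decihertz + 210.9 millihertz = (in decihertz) 1 decihertz = 0.1 Hz, so 37.29 decihertz = 37.29 * 0.1 = 3.729 Hz. 1 millihertz = 0.001 Hz, so 210.9 millihertz = 210.9 * 0.001 = 0.2109 Hz. Sum: 3.729 + 0.2109 = 3.9399 Hz. 1 decihertz = 0.1 Hz, so 3.9399 Hz = 3.9399 / 0.1 = 39.399 decihertz ≈ 39.4 decihertz (4 s.f.). Final answer: 39.4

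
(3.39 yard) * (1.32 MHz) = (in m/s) 4.092e+06. Check: 1 yard = 0.9144 m, so 3.39 yard = 3.39 * 0.9144 = 3.099816 m. 1 MHz = 1000000 Hz, so 1.32 MHz = 1.32 * 1000000 = 1320000 Hz. Combine: 3.099816 m * 1320000 Hz = 4091757.1 m/s. Result: 4091757.1 m/s ≈ 4.092e+06 m/s (4 s.f.).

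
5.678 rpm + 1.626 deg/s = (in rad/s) 0.623. Check: 1 rpm = 0.10471976 rad/s, so 5.678 rpm = 5.678 * 0.10471976 = 0.59459877 rad/s. 1 deg/s = 0.017453293 rad/s, so 1.626 deg/s = 1.626 * 0.017453293 = 0.028379054 rad/s. Sum: 0.59459877 + 0.028379054 = 0.62297782 rad/s. Result: 0.62297782 rad/s ≈ 0.623 rad/s (4 s.f.).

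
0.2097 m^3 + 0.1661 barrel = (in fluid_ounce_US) 7984. Check: 0.2097 m^3 is already in m^3. 1 barrel = 0.15898729 m^3, so 0.1661 barrel = 0.1661 * 0.15898729 = 0.02640779 m^3. Sum: 0.2097 + 0.02640779 = 0.23610779 m^3. 1 fluid_ounce_US = 2.957353e-05 m^3, so 0.23610779 m^3 = 0.23610779 / 2.957353e-05 = 7983.7542 fluid_ounce_US ≈ 7984 fluid_ounce_US (4 s.f.).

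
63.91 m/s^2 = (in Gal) 1 Gal = 0.01 m/s^2, so 63.91 m/s^2 = 63.91 / 0.01 = 6391 Gal. Final answer: 6391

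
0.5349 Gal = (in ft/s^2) 0.01755. Check: 1 Gal = 0.01 m/s^2, so 0.5349 Gal = 0.5349 * 0.01 = 0.005349 m/s^2. 1 ft/s^2 = 0.3048 m/s^2, so 0.005349 m/s^2 = 0.005349 / 0.3048 = 0.017549213 ft/s^2 ≈ 0.01755 ft/s^2 (4 s.f.).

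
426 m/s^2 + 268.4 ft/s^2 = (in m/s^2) 507.8. Check: 426 m/s^2 is already in m/s^2. 1 ft/s^2 = 0.3048 m/s^2, so 268.4 ft/s^2 = 268.4 * 0.3048 = 81.80832 m/s^2. Sum: 426 + 81.80832 = 507.80832 m/s^2. Result: 507.80832 m/s^2 ≈ 507.8 m/s^2 (4 s.f.).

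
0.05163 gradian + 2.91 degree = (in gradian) 1 gradian = 0.015707963 rad, so 0.05163 gradian = 0.05163 * 0.015707963 = 0.00081100214 rad. 1 degree = 0.017453293 rad, so 2.91 degree = 2.91 * 0.017453293 = 0.050789081 rad. Sum: 0.00081100214 + 0.050789081 = 0.051600083 rad. 1 gradian = 0.015707963 rad, so 0.051600083 rad = 0.051600083 / 0.015707963 = 3.2849633 gradian ≈ 3.285 gradian (4 s.f.). Final answer: 3.285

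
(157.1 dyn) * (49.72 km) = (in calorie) 1 dyn = 1e-05 N, so 157.1 dyn = 157.1 * 1e-05 = 0.001571 N. 1 km = 1000 m, so 49.72 km = 49.72 * 1000 = 49720 m. Combine: 0.001571 N * 49720 m = 78.11012 J. 1 calorie = 4.184 J, so 78.11012 J = 78.11012 / 4.184 = 18.668767 calorie ≈ 18.67 calorie (4 s.f.). Final answer: 18.67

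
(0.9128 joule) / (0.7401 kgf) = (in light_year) 1.329e-17. Check: 0.9128 joule = 0.9128 J. 1 kgf = 9.80665 N, so 0.7401 kgf = 0.7401 * 9.80665 = 7.2579017 N. Combine: 0.9128 J / 7.2579017 N = 0.12576638 m. 1 light_year = 9.4607305e+15 m, so 0.12576638 m = 0.12576638 / 9.4607305e+15 = 1.3293517e-17 light_year ≈ 1.329e-17 light_year (4 s.f.).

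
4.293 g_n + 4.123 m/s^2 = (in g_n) 1 g_n = 9.80665 m/s^2, so 4.293 g_n = 4.293 * 9.80665 = 42.099948 m/s^2. 4.123 m/s^2 is already in m/s^2. Sum: 42.099948 + 4.123 = 46.222948 m/s^2. 1 g_n = 9.80665 m/s^2, so 46.222948 m/s^2 = 46.222948 / 9.80665 = 4.713429 g_n ≈ 4.713 g_n (4 s.f.). Final answer: 4.713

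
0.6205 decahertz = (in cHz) 620.5. Check: 1 decahertz = 10 Hz, so 0.6205 decahertz = 0.6205 * 10 = 6.205 Hz. 1 cHz = 0.01 Hz, so 6.205 Hz = 6.205 / 0.01 = 620.5 cHz.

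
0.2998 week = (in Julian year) 0.005746. Check: 1 week = 604800 s, so 0.2998 week = 0.2998 * 604800 = 181319.04 s. 1 Julian year = 31557600 s, so 181319.04 s = 181319.04 / 31557600 = 0.0057456537 Julian year ≈ 0.005746 Julian year (4 s.f.).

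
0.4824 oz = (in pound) 1 oz = 0.028349523 kg, so 0.4824 oz = 0.4824 * 0.028349523 = 0.01367581 kg. 1 pound = 0.45359237 kg, so 0.01367581 kg = 0.01367581 / 0.45359237 = 0.03015 pound. Final answer: 0.03015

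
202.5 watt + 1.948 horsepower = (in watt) 1655. Check: 202.5 watt = 202.5 W. 1 horsepower = 745.69987 W, so 1.948 horsepower = 1.948 * 745.69987 = 1452.6233 W. Sum: 202.5 + 1452.6233 = 1655.1233 W. 1655.1233 W = 1655.1233 watt ≈ 1655 watt (4 s.f.).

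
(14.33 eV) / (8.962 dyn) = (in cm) 1 eV = 1.6021766e-19 J, so 14.33 eV = 14.33 * 1.6021766e-19 = 2.2959191e-18 J. 1 dyn = 1e-05 N, so 8.962 dyn = 8.962 * 1e-05 = 8.962e-05 N. Combine: 2.2959191e-18 J / 8.962e-05 N = 2.5618379e-14 m. 1 cm = 0.01 m, so 2.5618379e-14 m = 2.5618379e-14 / 0.01 = 2.5618379e-12 cm ≈ 2.562e-12 cm (4 s.f.). Final answer: 2.562e-12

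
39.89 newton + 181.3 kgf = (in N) 39.89 newton = 39.89 N. 1 kgf = 9.80665 N, so 181.3 kgf = 181.3 * 9.80665 = 1777.9456 N. Sum: 39.89 + 1777.9456 = 1817.8356 N. Result: 1817.8356 N ≈ 1818 N (4 s.f.). Final answer: 1818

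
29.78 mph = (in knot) 25.88. Check: 1 mph = 0.44704 m/s, so 29.78 mph = 29.78 * 0.44704 = 13.312851 m/s. 1 knot = 0.51444444 m/s, so 13.312851 m/s = 13.312851 / 0.51444444 = 25.878112 knot ≈ 25.88 knot (4 s.f.).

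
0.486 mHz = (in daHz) 1 mHz = 0.001 Hz, so 0.486 mHz = 0.486 * 0.001 = 0.000486 Hz. 1 daHz = 10 Hz, so 0.000486 Hz = 0.000486 / 10 = 4.86e-05 daHz. Final answer: 4.86e-05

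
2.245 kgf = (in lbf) 1 kgf = 9.80665 N, so 2.245 kgf = 2.245 * 9.80665 = 22.015929 N. 1 lbf = 4.4482216 N, so 22.015929 N = 22.015929 / 4.4482216 = 4.9493778 lbf ≈ 4.949 lbf (4 s.f.). Final answer: 4.949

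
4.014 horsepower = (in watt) 1 horsepower = 745.69987 W, so 4.014 horsepower = 4.014 * 745.69987 = 2993.2393 W. 2993.2393 W = 2993.2393 watt ≈ 2993 watt (4 s.f.). Final answer: 2993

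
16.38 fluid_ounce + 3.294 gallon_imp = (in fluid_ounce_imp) 1 fluid_ounce = 2.957353e-05 m^3, so 16.38 fluid_ounce = 16.38 * 2.957353e-05 = 0.00048441441 m^3. 1 gallon_imp = 0.00454609 m^3, so 3.294 gallon_imp = 3.294 * 0.00454609 = 0.01497482 m^3. Sum: 0.00048441441 + 0.01497482 = 0.015459235 m^3. 1 fluid_ounce_imp = 2.8413063e-05 m^3, so 0.015459235 m^3 = 0.015459235 / 2.8413063e-05 = 544.089 fluid_ounce_imp ≈ 544.1 fluid_ounce_imp (4 s.f.). Final answer: 544.1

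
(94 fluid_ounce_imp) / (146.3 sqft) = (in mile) 1.221e-07. Check: 1 fluid_ounce_imp = 2.8413063e-05 m^3, so 94 fluid_ounce_imp = 94 * 2.8413063e-05 = 0.0026708279 m^3. 1 sqft = 0.09290304 m^2, so 146.3 sqft = 146.3 * 0.09290304 = 13.591715 m^2. Combine: 0.0026708279 m^3 / 13.591715 m^2 = 0.00019650411 m. 1 mile = 1609.344 m, so 0.00019650411 m = 0.00019650411 / 1609.344 = 1.22102e-07 mile ≈ 1.221e-07 mile (4 s.f.).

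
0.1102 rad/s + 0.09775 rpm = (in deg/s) 6.9. Check: 0.1102 rad/s is already in rad/s. 1 rpm = 0.10471976 rad/s, so 0.09775 rpm = 0.09775 * 0.10471976 = 0.010236356 rad/s. Sum: 0.1102 + 0.010236356 = 0.12043636 rad/s. 1 deg/s = 0.017453293 rad/s, so 0.12043636 rad/s = 0.12043636 / 0.017453293 = 6.9004949 deg/s ≈ 6.9 deg/s (4 s.f.).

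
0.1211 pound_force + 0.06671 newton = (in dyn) 6.054e+04. Check: 1 pound_force = 4.4482216 N, so 0.1211 pound_force = 0.1211 * 4.4482216 = 0.53867964 N. 0.06671 newton = 0.06671 N. Sum: 0.53867964 + 0.06671 = 0.60538964 N. 1 dyn = 1e-05 N, so 0.60538964 N = 0.60538964 / 1e-05 = 60538.964 dyn ≈ 6.054e+04 dyn (4 s.f.).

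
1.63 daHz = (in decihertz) 1 daHz = 10 Hz, so 1.63 daHz = 1.63 * 10 = 16.3 Hz. 1 decihertz = 0.1 Hz, so 16.3 Hz = 16.3 / 0.1 = 163 decihertz. Final answer: 163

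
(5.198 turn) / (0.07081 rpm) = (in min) 1 turn = 6.2831853 rad, so 5.198 turn = 5.198 * 6.2831853 = 32.659997 rad. 1 rpm = 0.10471976 rad/s, so 0.07081 rpm = 0.07081 * 0.10471976 = 0.0074152059 rad/s. Combine: 32.659997 rad / 0.0074152059 rad/s = 4404.4626 s. 1 min = 60 s, so 4404.4626 s = 4404.4626 / 60 = 73.407711 min ≈ 73.41 min (4 s.f.). Final answer: 73.41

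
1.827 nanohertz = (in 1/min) 1.096e-07. Check: 1 nanohertz = 1e-09 Hz, so 1.827 nanohertz = 1.827 * 1e-09 = 1.827e-09 Hz. 1 1/min = 0.016666667 Hz, so 1.827e-09 Hz = 1.827e-09 / 0.016666667 = 1.0962e-07 1/min ≈ 1.096e-07 1/min (4 s.f.).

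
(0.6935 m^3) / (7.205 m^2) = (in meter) 0.6935 m^3 is already in m^3. 7.205 m^2 is already in m^2. Combine: 0.6935 m^3 / 7.205 m^2 = 0.096252602 m. 0.096252602 m = 0.096252602 meter ≈ 0.09625 meter (4 s.f.). Final answer: 0.09625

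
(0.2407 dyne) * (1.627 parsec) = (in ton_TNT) 28.88. Check: 1 dyne = 1e-05 N, so 0.2407 dyne = 0.2407 * 1e-05 = 2.407e-06 N. 1 parsec = 3.0856776e+16 m, so 1.627 parsec = 1.627 * 3.0856776e+16 = 5.0203974e+16 m. Combine: 2.407e-06 N * 5.0203974e+16 m = 1.2084097e+11 J. 1 ton_TNT = 4.184e+09 J, so 1.2084097e+11 J = 1.2084097e+11 / 4.184e+09 = 28.881684 ton_TNT ≈ 28.88 ton_TNT (4 s.f.).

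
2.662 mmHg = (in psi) 0.05147. Check: 1 mmHg = 133.32237 Pa, so 2.662 mmHg = 2.662 * 133.32237 = 354.90414 Pa. 1 psi = 6894.7573 Pa, so 354.90414 Pa = 354.90414 / 6894.7573 = 0.051474494 psi ≈ 0.05147 psi (4 s.f.).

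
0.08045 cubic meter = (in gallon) 0.08045 cubic meter = 0.08045 m^3. 1 gallon = 0.0037854118 m^3, so 0.08045 m^3 = 0.08045 / 0.0037854118 = 21.252642 gallon ≈ 21.25 gallon (4 s.f.). Final answer: 21.25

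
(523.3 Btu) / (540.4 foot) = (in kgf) 1 Btu = 1055.0559 J, so 523.3 Btu = 523.3 * 1055.0559 = 552110.73 J. 1 foot = 0.3048 m, so 540.4 foot = 540.4 * 0.3048 = 164.71392 m. Combine: 552110.73 J / 164.71392 m = 3351.9373 N. 1 kgf = 9.80665 N, so 3351.9373 N = 3351.9373 / 9.80665 = 341.80248 kgf ≈ 341.8 kgf (4 s.f.). Final answer: 341.8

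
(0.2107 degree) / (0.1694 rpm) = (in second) 1 degree = 0.017453293 rad, so 0.2107 degree = 0.2107 * 0.017453293 = 0.0036774087 rad. 1 rpm = 0.10471976 rad/s, so 0.1694 rpm = 0.1694 * 0.10471976 = 0.017739527 rad/s. Combine: 0.0036774087 rad / 0.017739527 rad/s = 0.20730028 s. 0.20730028 s = 0.20730028 second ≈ 0.2073 second (4 s.f.). Final answer: 0.2073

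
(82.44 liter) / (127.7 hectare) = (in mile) 1 liter = 0.001 m^3, so 82.44 liter = 82.44 * 0.001 = 0.08244 m^3. 1 hectare = 10000 m^2, so 127.7 hectare = 127.7 * 10000 = 1277000 m^2. Combine: 0.08244 m^3 / 1277000 m^2 = 6.4557557e-08 m. 1 mile = 1609.344 m, so 6.4557557e-08 m = 6.4557557e-08 / 1609.344 = 4.0114206e-11 mile ≈ 4.011e-11 mile (4 s.f.). Final answer: 4.011e-11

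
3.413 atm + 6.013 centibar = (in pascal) 3.518e+05. Check: 1 atm = 101325 Pa, so 3.413 atm = 3.413 * 101325 = 345822.22 Pa. 1 centibar = 1000 Pa, so 6.013 centibar = 6.013 * 1000 = 6013 Pa. Sum: 345822.22 + 6013 = 351835.22 Pa. 351835.22 Pa = 351835.22 pascal ≈ 3.518e+05 pascal (4 s.f.).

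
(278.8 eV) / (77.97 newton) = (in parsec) 1.857e-35. Check: 1 eV = 1.6021766e-19 J, so 278.8 eV = 278.8 * 1.6021766e-19 = 4.4668685e-17 J. 77.97 newton = 77.97 N. Combine: 4.4668685e-17 J / 77.97 N = 5.7289579e-19 m. 1 parsec = 3.0856776e+16 m, so 5.7289579e-19 m = 5.7289579e-19 / 3.0856776e+16 = 1.8566288e-35 parsec ≈ 1.857e-35 parsec (4 s.f.).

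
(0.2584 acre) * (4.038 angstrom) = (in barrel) 1 acre = 4046.8564 m^2, so 0.2584 acre = 0.2584 * 4046.8564 = 1045.7077 m^2. 1 angstrom = 1e-10 m, so 4.038 angstrom = 4.038 * 1e-10 = 4.038e-10 m. Combine: 1045.7077 m^2 * 4.038e-10 m = 4.2225677e-07 m^3. 1 barrel = 0.15898729 m^3, so 4.2225677e-07 m^3 = 4.2225677e-07 / 0.15898729 = 2.6559152e-06 barrel ≈ 2.656e-06 barrel (4 s.f.). Final answer: 2.656e-06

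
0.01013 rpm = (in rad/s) 1 rpm = 0.10471976 rad/s, so 0.01013 rpm = 0.01013 * 0.10471976 = 0.0010608111 rad/s. Result: 0.0010608111 rad/s ≈ 0.001061 rad/s (4 s.f.). Final answer: 0.001061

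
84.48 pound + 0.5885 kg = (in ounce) 1372. Check: 1 pound = 0.45359237 kg, so 84.48 pound = 84.48 * 0.45359237 = 38.319483 kg. 0.5885 kg is already in kg. Sum: 38.319483 + 0.5885 = 38.907983 kg. 1 ounce = 0.028349523 kg, so 38.907983 kg = 38.907983 / 0.028349523 = 1372.4387 ounce ≈ 1372 ounce (4 s.f.).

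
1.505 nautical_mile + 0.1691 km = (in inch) 1.164e+05. Check: 1 nautical_mile = 1852 m, so 1.505 nautical_mile = 1.505 * 1852 = 2787.26 m. 1 km = 1000 m, so 0.1691 km = 0.1691 * 1000 = 169.1 m. Sum: 2787.26 + 169.1 = 2956.36 m. 1 inch = 0.0254 m, so 2956.36 m = 2956.36 / 0.0254 = 116392.13 inch ≈ 1.164e+05 inch (4 s.f.).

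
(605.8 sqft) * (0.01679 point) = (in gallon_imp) 1 sqft = 0.09290304 m^2, so 605.8 sqft = 605.8 * 0.09290304 = 56.280662 m^2. 1 point = 0.00035277778 m, so 0.01679 point = 0.01679 * 0.00035277778 = 5.9231389e-06 m. Combine: 56.280662 m^2 * 5.9231389e-06 m = 0.00033335818 m^3. 1 gallon_imp = 0.00454609 m^3, so 0.00033335818 m^3 = 0.00033335818 / 0.00454609 = 0.073328547 gallon_imp ≈ 0.07333 gallon_imp (4 s.f.). Final answer: 0.07333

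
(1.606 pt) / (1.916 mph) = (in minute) 1 pt = 0.00035277778 m, so 1.606 pt = 1.606 * 0.00035277778 = 0.00056656111 m. 1 mph = 0.44704 m/s, so 1.916 mph = 1.916 * 0.44704 = 0.85652864 m/s. Combine: 0.00056656111 m / 0.85652864 m/s = 0.00066146196 s. 1 minute = 60 s, so 0.00066146196 s = 0.00066146196 / 60 = 1.1024366e-05 minute ≈ 1.102e-05 minute (4 s.f.). Final answer: 1.102e-05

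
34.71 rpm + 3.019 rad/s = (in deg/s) 1 rpm = 0.10471976 rad/s, so 34.71 rpm = 34.71 * 0.10471976 = 3.6348227 rad/s. 3.019 rad/s is already in rad/s. Sum: 3.6348227 + 3.019 = 6.6538227 rad/s. 1 deg/s = 0.017453293 rad/s, so 6.6538227 rad/s = 6.6538227 / 0.017453293 = 381.23596 deg/s ≈ 381.2 deg/s (4 s.f.). Final answer: 381.2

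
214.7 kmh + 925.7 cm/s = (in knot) 133.9. Check: 1 kmh = 0.27777778 m/s, so 214.7 kmh = 214.7 * 0.27777778 = 59.638889 m/s. 1 cm/s = 0.01 m/s, so 925.7 cm/s = 925.7 * 0.01 = 9.257 m/s. Sum: 59.638889 + 9.257 = 68.895889 m/s. 1 knot = 0.51444444 m/s, so 68.895889 m/s = 68.895889 / 0.51444444 = 133.92289 knot ≈ 133.9 knot (4 s.f.).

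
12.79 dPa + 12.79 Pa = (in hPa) 0.1407. Check: 1 dPa = 0.1 Pa, so 12.79 dPa = 12.79 * 0.1 = 1.279 Pa. 12.79 Pa is already in Pa. Sum: 1.279 + 12.79 = 14.069 Pa. 1 hPa = 100 Pa, so 14.069 Pa = 14.069 / 100 = 0.14069 hPa ≈ 0.1407 hPa (4 s.f.).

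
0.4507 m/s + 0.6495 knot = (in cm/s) 0.4507 m/s is already in m/s. 1 knot = 0.51444444 m/s, so 0.6495 knot = 0.6495 * 0.51444444 = 0.33413167 m/s. Sum: 0.4507 + 0.33413167 = 0.78483167 m/s. 1 cm/s = 0.01 m/s, so 0.78483167 m/s = 0.78483167 / 0.01 = 78.483167 cm/s ≈ 78.48 cm/s (4 s.f.). Final answer: 78.48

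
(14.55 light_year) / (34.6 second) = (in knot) 7.733e+15. Check: 1 light_year = 9.4607305e+15 m, so 14.55 light_year = 14.55 * 9.4607305e+15 = 1.3765363e+17 m. 34.6 second = 34.6 s. Combine: 1.3765363e+17 m / 34.6 s = 3.9784286e+15 m/s. 1 knot = 0.51444444 m/s, so 3.9784286e+15 m/s = 3.9784286e+15 / 0.51444444 = 7.7334465e+15 knot ≈ 7.733e+15 knot (4 s.f.).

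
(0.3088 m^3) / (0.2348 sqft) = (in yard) 0.3088 m^3 is already in m^3. 1 sqft = 0.09290304 m^2, so 0.2348 sqft = 0.2348 * 0.09290304 = 0.021813634 m^2. Combine: 0.3088 m^3 / 0.021813634 m^2 = 14.156284 m. 1 yard = 0.9144 m, so 14.156284 m = 14.156284 / 0.9144 = 15.481501 yard ≈ 15.48 yard (4 s.f.). Final answer: 15.48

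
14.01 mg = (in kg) 1 mg = 1e-06 kg, so 14.01 mg = 14.01 * 1e-06 = 1.401e-05 kg. Result: 1.401e-05 kg. Final answer: 1.401e-05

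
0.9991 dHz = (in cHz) 1 dHz = 0.1 Hz, so 0.9991 dHz = 0.9991 * 0.1 = 0.09991 Hz. 1 cHz = 0.01 Hz, so 0.09991 Hz = 0.09991 / 0.01 = 9.991 cHz. Final answer: 9.991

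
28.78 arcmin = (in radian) 1 arcmin = 0.00029088821 rad, so 28.78 arcmin = 28.78 * 0.00029088821 = 0.0083717626 rad. 0.0083717626 rad = 0.0083717626 radian ≈ 0.008372 radian (4 s.f.). Final answer: 0.008372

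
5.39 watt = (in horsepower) 0.007228. Check: 5.39 watt = 5.39 W. 1 horsepower = 745.69987 W, so 5.39 W = 5.39 / 745.69987 = 0.0072281091 horsepower ≈ 0.007228 horsepower (4 s.f.).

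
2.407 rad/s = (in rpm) 22.99. Check: 1 rpm = 0.10471976 rad/s, so 2.407 rad/s = 2.407 / 0.10471976 = 22.985157 rpm ≈ 22.99 rpm (4 s.f.).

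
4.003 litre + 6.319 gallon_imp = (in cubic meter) 1 litre = 0.001 m^3, so 4.003 litre = 4.003 * 0.001 = 0.004003 m^3. 1 gallon_imp = 0.00454609 m^3, so 6.319 gallon_imp = 6.319 * 0.00454609 = 0.028726743 m^3. Sum: 0.004003 + 0.028726743 = 0.032729743 m^3. 0.032729743 m^3 = 0.032729743 cubic meter ≈ 0.03273 cubic meter (4 s.f.). Final answer: 0.03273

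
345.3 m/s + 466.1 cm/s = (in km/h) 345.3 m/s is already in m/s. 1 cm/s = 0.01 m/s, so 466.1 cm/s = 466.1 * 0.01 = 4.661 m/s. Sum: 345.3 + 4.661 = 349.961 m/s. 1 km/h = 0.27777778 m/s, so 349.961 m/s = 349.961 / 0.27777778 = 1259.8596 km/h ≈ 1260 km/h (4 s.f.). Final answer: 1260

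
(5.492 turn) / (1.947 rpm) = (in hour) 1 turn = 6.2831853 rad, so 5.492 turn = 5.492 * 6.2831853 = 34.507254 rad. 1 rpm = 0.10471976 rad/s, so 1.947 rpm = 1.947 * 0.10471976 = 0.20388936 rad/s. Combine: 34.507254 rad / 0.20388936 rad/s = 169.24499 s. 1 hour = 3600 s, so 169.24499 s = 169.24499 / 3600 = 0.047012498 hour ≈ 0.04701 hour (4 s.f.). Final answer: 0.04701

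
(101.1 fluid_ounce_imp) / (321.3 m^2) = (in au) 1 fluid_ounce_imp = 2.8413063e-05 m^3, so 101.1 fluid_ounce_imp = 101.1 * 2.8413063e-05 = 0.0028725606 m^3. 321.3 m^2 is already in m^2. Combine: 0.0028725606 m^3 / 321.3 m^2 = 8.9404314e-06 m. 1 au = 1.4959787e+11 m, so 8.9404314e-06 m = 8.9404314e-06 / 1.4959787e+11 = 5.9763093e-17 au ≈ 5.976e-17 au (4 s.f.). Final answer: 5.976e-17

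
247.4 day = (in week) 35.34. Check: 1 day = 86400 s, so 247.4 day = 247.4 * 86400 = 21375360 s. 1 week = 604800 s, so 21375360 s = 21375360 / 604800 = 35.342857 week ≈ 35.34 week (4 s.f.).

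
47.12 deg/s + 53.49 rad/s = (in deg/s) 3112. Check: 1 deg/s = 0.017453293 rad/s, so 47.12 deg/s = 47.12 * 0.017453293 = 0.82239914 rad/s. 53.49 rad/s is already in rad/s. Sum: 0.82239914 + 53.49 = 54.312399 rad/s. 1 deg/s = 0.017453293 rad/s, so 54.312399 rad/s = 54.312399 / 0.017453293 = 3111.8712 deg/s ≈ 3112 deg/s (4 s.f.).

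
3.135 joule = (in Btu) 3.135 joule = 3.135 J. 1 Btu = 1055.0559 J, so 3.135 J = 3.135 / 1055.0559 = 0.0029714067 Btu ≈ 0.002971 Btu (4 s.f.). Final answer: 0.002971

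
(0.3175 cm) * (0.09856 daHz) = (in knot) 0.006083. Check: 1 cm = 0.01 m, so 0.3175 cm = 0.3175 * 0.01 = 0.003175 m. 1 daHz = 10 Hz, so 0.09856 daHz = 0.09856 * 10 = 0.9856 Hz. Combine: 0.003175 m * 0.9856 Hz = 0.00312928 m/s. 1 knot = 0.51444444 m/s, so 0.00312928 m/s = 0.00312928 / 0.51444444 = 0.0060828337 knot ≈ 0.006083 knot (4 s.f.).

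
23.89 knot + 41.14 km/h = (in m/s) 1 knot = 0.51444444 m/s, so 23.89 knot = 23.89 * 0.51444444 = 12.290078 m/s. 1 km/h = 0.27777778 m/s, so 41.14 km/h = 41.14 * 0.27777778 = 11.427778 m/s. Sum: 12.290078 + 11.427778 = 23.717856 m/s. Result: 23.717856 m/s ≈ 23.72 m/s (4 s.f.). Final answer: 23.72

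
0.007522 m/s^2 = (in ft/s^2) 1 ft/s^2 = 0.3048 m/s^2, so 0.007522 m/s^2 = 0.007522 / 0.3048 = 0.024678478 ft/s^2 ≈ 0.02468 ft/s^2 (4 s.f.). Final answer: 0.02468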